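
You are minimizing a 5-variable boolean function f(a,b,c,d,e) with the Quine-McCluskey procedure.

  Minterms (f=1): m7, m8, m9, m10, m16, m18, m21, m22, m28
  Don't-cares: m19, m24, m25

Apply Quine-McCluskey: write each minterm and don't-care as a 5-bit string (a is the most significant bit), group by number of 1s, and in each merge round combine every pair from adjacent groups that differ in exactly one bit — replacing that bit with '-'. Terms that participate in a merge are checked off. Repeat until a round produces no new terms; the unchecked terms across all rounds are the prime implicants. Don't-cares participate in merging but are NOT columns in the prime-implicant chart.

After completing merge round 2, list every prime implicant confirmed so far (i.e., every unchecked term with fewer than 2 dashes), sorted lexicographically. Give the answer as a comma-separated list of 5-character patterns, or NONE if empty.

Round 0: 00111 01000✓ 01001✓ 01010✓ 10000✓ 10010✓ 10011✓ 10101 10110✓ 11000✓ 11001✓ 11100✓
Round 1: -1000✓ -1001✓ 010-0 0100-✓ 1-000 10-10 100-0 1001- 11-00 1100-✓
Round 2: -100-
PIs = {-100-, 00111, 010-0, 1-000, 10-10, 100-0, 1001-, 10101, 11-00}

00111, 010-0, 1-000, 10-10, 100-0, 1001-, 10101, 11-00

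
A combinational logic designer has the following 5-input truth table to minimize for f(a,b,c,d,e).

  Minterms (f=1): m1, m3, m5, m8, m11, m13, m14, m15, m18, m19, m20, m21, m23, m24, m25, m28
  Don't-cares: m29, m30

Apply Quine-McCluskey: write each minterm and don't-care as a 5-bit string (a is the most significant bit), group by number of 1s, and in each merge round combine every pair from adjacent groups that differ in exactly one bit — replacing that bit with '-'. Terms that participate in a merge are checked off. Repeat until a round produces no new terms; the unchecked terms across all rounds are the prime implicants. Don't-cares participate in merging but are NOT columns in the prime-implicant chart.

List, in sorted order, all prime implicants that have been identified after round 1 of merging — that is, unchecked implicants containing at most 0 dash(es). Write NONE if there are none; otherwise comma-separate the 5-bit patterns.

NONE

Round 0: 00001✓ 00011✓ 00101✓ 01000✓ 01011✓ 01101✓ 01110✓ 01111✓ 10010✓ 10011✓ 10100✓ 10101✓ 10111✓ 11000✓ 11001✓ 11100✓ 11101✓ 11110✓
Round 1: -0011 -0101✓ -1000 -1101✓ -1110 0-011 0-101✓ 00-01 000-1 01-11 011-1 0111- 1-100✓ 1-101✓ 10-11 1001- 101-1 1010-✓ 11-00✓ 11-01✓ 1100-✓ 111-0 1110-✓
Round 2: --101 1-10- 11-0-
PIs = {--101, -0011, -1000, -1110, 0-011, 00-01, 000-1, 01-11, 011-1, 0111-, 1-10-, 10-11, 1001-, 101-1, 11-0-, 111-0}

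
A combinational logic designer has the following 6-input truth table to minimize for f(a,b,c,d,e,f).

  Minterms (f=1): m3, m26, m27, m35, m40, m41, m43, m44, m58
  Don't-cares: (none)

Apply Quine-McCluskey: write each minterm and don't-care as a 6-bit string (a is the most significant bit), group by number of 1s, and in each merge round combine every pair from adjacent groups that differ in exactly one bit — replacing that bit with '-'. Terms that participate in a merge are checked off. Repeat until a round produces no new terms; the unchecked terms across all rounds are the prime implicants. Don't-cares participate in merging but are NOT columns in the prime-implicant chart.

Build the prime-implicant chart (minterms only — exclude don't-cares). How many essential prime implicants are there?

size-2^0 implicants → 000011(✓)  011010(✓)  011011(✓)  100011(✓)  101000(✓)  101001(✓)  101011(✓)  101100(✓)  111010(✓)
size-2^1 implicants → -00011  -11010  01101-  10-011  101-00  1010-1  10100-
Unchecked terms (primes): -00011, -11010, 01101-, 10-011, 101-00, 1010-1, 10100-
Minterm coverage:
  m3 ⊆ -00011 [E]
  m26 ⊆ -11010,01101-
  m27 ⊆ 01101- [E]
  m35 ⊆ -00011,10-011
  m40 ⊆ 101-00,10100-
  m41 ⊆ 1010-1,10100-
  m43 ⊆ 10-011,1010-1
  m44 ⊆ 101-00 [E]
  m58 ⊆ -11010 [E]
E = {-00011, -11010, 01101-, 101-00}

4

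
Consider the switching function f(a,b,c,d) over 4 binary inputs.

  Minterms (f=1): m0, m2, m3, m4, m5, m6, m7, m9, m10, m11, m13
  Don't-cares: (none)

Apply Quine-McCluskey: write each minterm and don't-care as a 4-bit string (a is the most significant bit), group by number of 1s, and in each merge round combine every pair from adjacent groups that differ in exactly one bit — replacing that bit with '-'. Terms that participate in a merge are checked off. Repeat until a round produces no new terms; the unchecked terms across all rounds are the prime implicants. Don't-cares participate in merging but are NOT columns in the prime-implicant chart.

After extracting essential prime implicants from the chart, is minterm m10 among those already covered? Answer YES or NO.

size-2^0 implicants → 0000(✓)  0010(✓)  0011(✓)  0100(✓)  0101(✓)  0110(✓)  0111(✓)  1001(✓)  1010(✓)  1011(✓)  1101(✓)
size-2^1 implicants → -010(✓)  -011(✓)  -101  0-00(✓)  0-10(✓)  0-11(✓)  00-0(✓)  001-(✓)  01-0(✓)  01-1(✓)  010-(✓)  011-(✓)  1-01  10-1  101-(✓)
size-2^2 implicants → -01-  0--0  0-1-  01--
Unchecked terms (primes): -01-, -101, 0--0, 0-1-, 01--, 1-01, 10-1
Minterm coverage:
  m0 ⊆ 0--0 [E]
  m2 ⊆ -01-,0--0,0-1-
  m3 ⊆ -01-,0-1-
  m4 ⊆ 0--0,01--
  m5 ⊆ -101,01--
  m6 ⊆ 0--0,0-1-,01--
  m7 ⊆ 0-1-,01--
  m9 ⊆ 1-01,10-1
  m10 ⊆ -01- [E]
  m11 ⊆ -01-,10-1
  m13 ⊆ -101,1-01
E = {-01-, 0--0}

YES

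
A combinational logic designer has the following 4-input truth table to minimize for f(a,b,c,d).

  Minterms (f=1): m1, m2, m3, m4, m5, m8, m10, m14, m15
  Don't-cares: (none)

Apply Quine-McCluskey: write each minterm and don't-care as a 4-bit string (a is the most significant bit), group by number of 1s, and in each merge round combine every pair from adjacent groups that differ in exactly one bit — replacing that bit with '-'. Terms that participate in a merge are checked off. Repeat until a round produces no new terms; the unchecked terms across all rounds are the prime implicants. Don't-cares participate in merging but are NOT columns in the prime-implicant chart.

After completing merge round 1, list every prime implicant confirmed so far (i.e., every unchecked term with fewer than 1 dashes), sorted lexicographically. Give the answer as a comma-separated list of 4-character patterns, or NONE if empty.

[col 0] 0001*, 0010*, 0011*, 0100*, 0101*, 1000*, 1010*, 1110*, 1111*
[col 1] -010, 0-01, 00-1, 001-, 010-, 1-10, 10-0, 111-
Prime implicants: -010, 0-01, 00-1, 001-, 010-, 1-10, 10-0, 111-

NONE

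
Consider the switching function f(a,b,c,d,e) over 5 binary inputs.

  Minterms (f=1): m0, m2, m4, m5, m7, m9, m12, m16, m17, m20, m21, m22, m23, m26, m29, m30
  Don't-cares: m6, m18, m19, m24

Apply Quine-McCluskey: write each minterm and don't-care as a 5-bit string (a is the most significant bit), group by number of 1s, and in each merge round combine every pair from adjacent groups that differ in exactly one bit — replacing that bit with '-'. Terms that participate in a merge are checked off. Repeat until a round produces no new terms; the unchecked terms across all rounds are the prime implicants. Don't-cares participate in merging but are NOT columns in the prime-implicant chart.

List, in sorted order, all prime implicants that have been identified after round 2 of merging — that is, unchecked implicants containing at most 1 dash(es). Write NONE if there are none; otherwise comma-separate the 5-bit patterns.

0-100, 01001, 1-101

size-2^0 implicants → 00000(✓)  00010(✓)  00100(✓)  00101(✓)  00110(✓)  00111(✓)  01001  01100(✓)  10000(✓)  10001(✓)  10010(✓)  10011(✓)  10100(✓)  10101(✓)  10110(✓)  10111(✓)  11000(✓)  11010(✓)  11101(✓)  11110(✓)
size-2^1 implicants → -0000(✓)  -0010(✓)  -0100(✓)  -0101(✓)  -0110(✓)  -0111(✓)  0-100  00-00(✓)  00-10(✓)  000-0(✓)  001-0(✓)  001-1(✓)  0010-(✓)  0011-(✓)  1-000(✓)  1-010(✓)  1-101  1-110(✓)  10-00(✓)  10-01(✓)  10-10(✓)  10-11(✓)  100-0(✓)  100-1(✓)  1000-(✓)  1001-(✓)  101-0(✓)  101-1(✓)  1010-(✓)  1011-(✓)  11-10(✓)  110-0(✓)
size-2^2 implicants → -0-00(✓)  -0-10(✓)  -00-0(✓)  -01-0(✓)  -01-1(✓)  -010-(✓)  -011-(✓)  00--0(✓)  001--(✓)  1--10  1-0-0  10--0(✓)  10--1(✓)  10-0-(✓)  10-1-(✓)  100--(✓)  101--(✓)
size-2^3 implicants → -0--0  -01--  10---
Unchecked terms (primes): -0--0, -01--, 0-100, 01001, 1--10, 1-0-0, 1-101, 10---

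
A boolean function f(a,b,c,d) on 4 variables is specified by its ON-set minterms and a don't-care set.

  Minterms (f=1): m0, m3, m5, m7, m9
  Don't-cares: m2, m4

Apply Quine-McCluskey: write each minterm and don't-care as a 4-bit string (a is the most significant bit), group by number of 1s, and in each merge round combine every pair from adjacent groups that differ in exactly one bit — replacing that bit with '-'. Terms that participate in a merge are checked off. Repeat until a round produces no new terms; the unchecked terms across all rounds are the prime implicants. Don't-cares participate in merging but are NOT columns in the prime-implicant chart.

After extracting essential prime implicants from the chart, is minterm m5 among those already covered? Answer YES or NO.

NO

Round 0: 0000✓ 0010✓ 0011✓ 0100✓ 0101✓ 0111✓ 1001
Round 1: 0-00 0-11 00-0 001- 01-1 010-
PIs = {0-00, 0-11, 00-0, 001-, 01-1, 010-, 1001}
Coverage chart:
  m0: 0-00,00-0
  m3: 0-11,001-
  m5: 01-1,010-
  m7: 0-11,01-1
  m9: 1001 ←essential
Essential: 1001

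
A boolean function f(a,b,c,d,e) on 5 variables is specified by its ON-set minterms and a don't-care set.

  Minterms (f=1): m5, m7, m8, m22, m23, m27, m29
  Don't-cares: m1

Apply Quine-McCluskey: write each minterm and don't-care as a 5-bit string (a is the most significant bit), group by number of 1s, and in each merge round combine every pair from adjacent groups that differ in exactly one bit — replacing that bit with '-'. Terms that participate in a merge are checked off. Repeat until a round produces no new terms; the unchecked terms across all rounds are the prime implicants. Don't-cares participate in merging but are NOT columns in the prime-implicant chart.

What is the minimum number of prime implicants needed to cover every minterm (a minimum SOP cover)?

[col 0] 00001*, 00101*, 00111*, 01000, 10110*, 10111*, 11011, 11101
[col 1] -0111, 00-01, 001-1, 1011-
Prime implicants: -0111, 00-01, 001-1, 01000, 1011-, 11011, 11101
PI chart (minterm → PIs covering it):
  5 | 00-01,001-1
  7 | -0111,001-1
  8 | 01000  (sole → essential)
  22 | 1011-  (sole → essential)
  23 | -0111,1011-
  27 | 11011  (sole → essential)
  29 | 11101  (sole → essential)
Essential prime implicants: 01000, 1011-, 11011, 11101
Petrick residual → 001-1
Minimum SOP uses 5 PIs: a'b'ce + a'bc'd'e' + ab'cd + abc'de + abcd'e

5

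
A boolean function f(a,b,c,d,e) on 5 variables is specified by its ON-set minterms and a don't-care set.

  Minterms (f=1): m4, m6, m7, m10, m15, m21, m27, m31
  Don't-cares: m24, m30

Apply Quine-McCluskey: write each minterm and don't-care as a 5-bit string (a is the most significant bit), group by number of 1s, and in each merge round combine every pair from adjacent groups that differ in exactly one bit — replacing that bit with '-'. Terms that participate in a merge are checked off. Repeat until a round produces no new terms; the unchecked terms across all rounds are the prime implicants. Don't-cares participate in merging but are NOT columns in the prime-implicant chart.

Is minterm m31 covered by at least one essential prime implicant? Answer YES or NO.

size-2^0 implicants → 00100(✓)  00110(✓)  00111(✓)  01010  01111(✓)  10101  11000  11011(✓)  11110(✓)  11111(✓)
size-2^1 implicants → -1111  0-111  001-0  0011-  11-11  1111-
Unchecked terms (primes): -1111, 0-111, 001-0, 0011-, 01010, 10101, 11-11, 11000, 1111-
Minterm coverage:
  m4 ⊆ 001-0 [E]
  m6 ⊆ 001-0,0011-
  m7 ⊆ 0-111,0011-
  m10 ⊆ 01010 [E]
  m15 ⊆ -1111,0-111
  m21 ⊆ 10101 [E]
  m27 ⊆ 11-11 [E]
  m31 ⊆ -1111,11-11,1111-
E = {001-0, 01010, 10101, 11-11}

YES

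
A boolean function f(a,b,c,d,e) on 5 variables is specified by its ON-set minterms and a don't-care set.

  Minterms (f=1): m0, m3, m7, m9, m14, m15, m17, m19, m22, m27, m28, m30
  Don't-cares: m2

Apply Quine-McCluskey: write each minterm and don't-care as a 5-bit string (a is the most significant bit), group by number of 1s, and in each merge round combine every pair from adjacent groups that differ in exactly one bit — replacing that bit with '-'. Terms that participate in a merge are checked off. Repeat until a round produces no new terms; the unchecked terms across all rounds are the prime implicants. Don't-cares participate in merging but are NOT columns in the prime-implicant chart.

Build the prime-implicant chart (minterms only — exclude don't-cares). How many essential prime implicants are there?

6

Round 0: 00000✓ 00010✓ 00011✓ 00111✓ 01001 01110✓ 01111✓ 10001✓ 10011✓ 10110✓ 11011✓ 11100✓ 11110✓
Round 1: -0011 -1110 0-111 00-11 000-0 0001- 0111- 1-011 1-110 100-1 111-0
PIs = {-0011, -1110, 0-111, 00-11, 000-0, 0001-, 01001, 0111-, 1-011, 1-110, 100-1, 111-0}
Coverage chart:
  m0: 000-0 ←essential
  m3: -0011,00-11,0001-
  m7: 0-111,00-11
  m9: 01001 ←essential
  m14: -1110,0111-
  m15: 0-111,0111-
  m17: 100-1 ←essential
  m19: -0011,1-011,100-1
  m22: 1-110 ←essential
  m27: 1-011 ←essential
  m28: 111-0 ←essential
  m30: -1110,1-110,111-0
Essential: 000-0, 01001, 1-011, 1-110, 100-1, 111-0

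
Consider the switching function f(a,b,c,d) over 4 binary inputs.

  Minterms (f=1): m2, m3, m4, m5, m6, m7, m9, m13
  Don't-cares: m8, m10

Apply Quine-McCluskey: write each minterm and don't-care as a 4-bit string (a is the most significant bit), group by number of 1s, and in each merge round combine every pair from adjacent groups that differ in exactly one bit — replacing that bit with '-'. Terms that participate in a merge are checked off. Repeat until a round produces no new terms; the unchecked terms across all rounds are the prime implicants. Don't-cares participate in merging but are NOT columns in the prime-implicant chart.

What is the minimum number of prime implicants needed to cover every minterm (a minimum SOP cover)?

3

[col 0] 0010*, 0011*, 0100*, 0101*, 0110*, 0111*, 1000*, 1001*, 1010*, 1101*
[col 1] -010, -101, 0-10*, 0-11*, 001-*, 01-0*, 01-1*, 010-*, 011-*, 1-01, 10-0, 100-
[col 2] 0-1-, 01--
Prime implicants: -010, -101, 0-1-, 01--, 1-01, 10-0, 100-
PI chart (minterm → PIs covering it):
  2 | -010,0-1-
  3 | 0-1-  (sole → essential)
  4 | 01--  (sole → essential)
  5 | -101,01--
  6 | 0-1-,01--
  7 | 0-1-,01--
  9 | 1-01,100-
  13 | -101,1-01
Essential prime implicants: 0-1-, 01--
Petrick residual → 1-01
Minimum SOP uses 3 PIs: a'c + a'b + ac'd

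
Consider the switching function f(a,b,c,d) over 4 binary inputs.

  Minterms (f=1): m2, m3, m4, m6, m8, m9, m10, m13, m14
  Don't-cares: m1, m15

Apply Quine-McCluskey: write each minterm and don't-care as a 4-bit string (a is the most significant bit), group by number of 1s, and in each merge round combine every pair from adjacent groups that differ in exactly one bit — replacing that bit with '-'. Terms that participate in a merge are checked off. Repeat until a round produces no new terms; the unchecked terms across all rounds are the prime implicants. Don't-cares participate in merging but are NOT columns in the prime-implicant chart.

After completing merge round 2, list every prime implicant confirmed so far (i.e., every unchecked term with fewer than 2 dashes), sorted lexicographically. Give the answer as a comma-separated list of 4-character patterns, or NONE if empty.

-001, 00-1, 001-, 01-0, 1-01, 10-0, 100-, 11-1, 111-

Round 0: 0001✓ 0010✓ 0011✓ 0100✓ 0110✓ 1000✓ 1001✓ 1010✓ 1101✓ 1110✓ 1111✓
Round 1: -001 -010✓ -110✓ 0-10✓ 00-1 001- 01-0 1-01 1-10✓ 10-0 100- 11-1 111-
Round 2: --10
PIs = {--10, -001, 00-1, 001-, 01-0, 1-01, 10-0, 100-, 11-1, 111-}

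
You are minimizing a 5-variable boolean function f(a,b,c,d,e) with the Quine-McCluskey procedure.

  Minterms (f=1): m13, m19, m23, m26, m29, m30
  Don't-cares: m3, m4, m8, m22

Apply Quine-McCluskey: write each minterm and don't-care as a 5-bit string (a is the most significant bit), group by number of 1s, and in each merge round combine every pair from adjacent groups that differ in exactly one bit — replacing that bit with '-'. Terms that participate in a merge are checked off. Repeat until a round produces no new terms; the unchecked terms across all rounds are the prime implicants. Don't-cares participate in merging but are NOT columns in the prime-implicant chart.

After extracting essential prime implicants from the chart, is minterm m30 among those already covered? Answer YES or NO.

YES

size-2^0 implicants → 00011(✓)  00100  01000  01101(✓)  10011(✓)  10110(✓)  10111(✓)  11010(✓)  11101(✓)  11110(✓)
size-2^1 implicants → -0011  -1101  1-110  10-11  1011-  11-10
Unchecked terms (primes): -0011, -1101, 00100, 01000, 1-110, 10-11, 1011-, 11-10
Minterm coverage:
  m13 ⊆ -1101 [E]
  m19 ⊆ -0011,10-11
  m23 ⊆ 10-11,1011-
  m26 ⊆ 11-10 [E]
  m29 ⊆ -1101 [E]
  m30 ⊆ 1-110,11-10
E = {-1101, 11-10}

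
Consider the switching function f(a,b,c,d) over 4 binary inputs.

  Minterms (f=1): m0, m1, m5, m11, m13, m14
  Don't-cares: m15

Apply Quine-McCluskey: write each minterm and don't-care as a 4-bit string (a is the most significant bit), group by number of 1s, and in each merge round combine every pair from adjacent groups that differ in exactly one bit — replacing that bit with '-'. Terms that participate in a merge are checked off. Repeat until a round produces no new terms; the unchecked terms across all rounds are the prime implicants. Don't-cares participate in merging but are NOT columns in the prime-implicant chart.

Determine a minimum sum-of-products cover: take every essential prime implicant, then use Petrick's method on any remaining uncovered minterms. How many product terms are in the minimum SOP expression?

[col 0] 0000*, 0001*, 0101*, 1011*, 1101*, 1110*, 1111*
[col 1] -101, 0-01, 000-, 1-11, 11-1, 111-
Prime implicants: -101, 0-01, 000-, 1-11, 11-1, 111-
PI chart (minterm → PIs covering it):
  0 | 000-  (sole → essential)
  1 | 0-01,000-
  5 | -101,0-01
  11 | 1-11  (sole → essential)
  13 | -101,11-1
  14 | 111-  (sole → essential)
Essential prime implicants: 000-, 1-11, 111-
Petrick residual → -101
Minimum SOP uses 4 PIs: bc'd + a'b'c' + acd + abc

4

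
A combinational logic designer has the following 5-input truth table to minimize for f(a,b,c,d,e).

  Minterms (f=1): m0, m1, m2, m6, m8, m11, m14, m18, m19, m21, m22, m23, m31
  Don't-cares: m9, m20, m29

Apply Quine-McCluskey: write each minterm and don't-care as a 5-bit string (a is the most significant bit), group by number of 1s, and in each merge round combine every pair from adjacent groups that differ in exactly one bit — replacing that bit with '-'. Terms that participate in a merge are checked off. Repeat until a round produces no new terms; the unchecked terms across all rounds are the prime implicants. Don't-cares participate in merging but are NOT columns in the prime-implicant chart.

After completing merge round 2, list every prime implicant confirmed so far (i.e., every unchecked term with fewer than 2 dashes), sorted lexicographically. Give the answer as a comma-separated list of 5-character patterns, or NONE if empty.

0-110, 000-0, 010-1

[col 0] 00000*, 00001*, 00010*, 00110*, 01000*, 01001*, 01011*, 01110*, 10010*, 10011*, 10100*, 10101*, 10110*, 10111*, 11101*, 11111*
[col 1] -0010*, -0110*, 0-000*, 0-001*, 0-110, 00-10*, 000-0, 0000-*, 010-1, 0100-*, 1-101*, 1-111*, 10-10*, 10-11*, 1001-*, 101-0*, 101-1*, 1010-*, 1011-*, 111-1*
[col 2] -0-10, 0-00-, 1-1-1, 10-1-, 101--
Prime implicants: -0-10, 0-00-, 0-110, 000-0, 010-1, 1-1-1, 10-1-, 101--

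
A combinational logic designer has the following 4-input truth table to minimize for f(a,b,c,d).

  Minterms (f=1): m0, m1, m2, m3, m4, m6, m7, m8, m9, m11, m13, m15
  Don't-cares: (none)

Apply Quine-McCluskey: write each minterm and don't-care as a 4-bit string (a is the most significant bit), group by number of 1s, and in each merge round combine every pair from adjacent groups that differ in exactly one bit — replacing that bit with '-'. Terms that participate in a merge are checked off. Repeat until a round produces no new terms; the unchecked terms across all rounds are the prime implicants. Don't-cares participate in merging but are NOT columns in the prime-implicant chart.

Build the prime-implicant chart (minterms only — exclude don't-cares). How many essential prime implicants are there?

Round 0: 0000✓ 0001✓ 0010✓ 0011✓ 0100✓ 0110✓ 0111✓ 1000✓ 1001✓ 1011✓ 1101✓ 1111✓
Round 1: -000✓ -001✓ -011✓ -111✓ 0-00✓ 0-10✓ 0-11✓ 00-0✓ 00-1✓ 000-✓ 001-✓ 01-0✓ 011-✓ 1-01✓ 1-11✓ 10-1✓ 100-✓ 11-1✓
Round 2: --11 -0-1 -00- 0--0 0-1- 00-- 1--1
PIs = {--11, -0-1, -00-, 0--0, 0-1-, 00--, 1--1}
Coverage chart:
  m0: -00-,0--0,00--
  m1: -0-1,-00-,00--
  m2: 0--0,0-1-,00--
  m3: --11,-0-1,0-1-,00--
  m4: 0--0 ←essential
  m6: 0--0,0-1-
  m7: --11,0-1-
  m8: -00- ←essential
  m9: -0-1,-00-,1--1
  m11: --11,-0-1,1--1
  m13: 1--1 ←essential
  m15: --11,1--1
Essential: -00-, 0--0, 1--1

3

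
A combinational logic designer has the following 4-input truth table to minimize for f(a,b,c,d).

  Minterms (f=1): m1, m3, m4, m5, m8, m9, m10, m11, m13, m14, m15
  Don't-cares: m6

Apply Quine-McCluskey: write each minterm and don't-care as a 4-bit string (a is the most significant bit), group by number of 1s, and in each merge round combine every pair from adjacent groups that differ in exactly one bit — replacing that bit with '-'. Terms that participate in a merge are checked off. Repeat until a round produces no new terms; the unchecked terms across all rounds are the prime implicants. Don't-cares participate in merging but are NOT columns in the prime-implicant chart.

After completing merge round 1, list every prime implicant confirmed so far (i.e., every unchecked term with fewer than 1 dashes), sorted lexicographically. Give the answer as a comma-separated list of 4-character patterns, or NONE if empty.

size-2^0 implicants → 0001(✓)  0011(✓)  0100(✓)  0101(✓)  0110(✓)  1000(✓)  1001(✓)  1010(✓)  1011(✓)  1101(✓)  1110(✓)  1111(✓)
size-2^1 implicants → -001(✓)  -011(✓)  -101(✓)  -110  0-01(✓)  00-1(✓)  01-0  010-  1-01(✓)  1-10(✓)  1-11(✓)  10-0(✓)  10-1(✓)  100-(✓)  101-(✓)  11-1(✓)  111-(✓)
size-2^2 implicants → --01  -0-1  1--1  1-1-  10--
Unchecked terms (primes): --01, -0-1, -110, 01-0, 010-, 1--1, 1-1-, 10--

NONE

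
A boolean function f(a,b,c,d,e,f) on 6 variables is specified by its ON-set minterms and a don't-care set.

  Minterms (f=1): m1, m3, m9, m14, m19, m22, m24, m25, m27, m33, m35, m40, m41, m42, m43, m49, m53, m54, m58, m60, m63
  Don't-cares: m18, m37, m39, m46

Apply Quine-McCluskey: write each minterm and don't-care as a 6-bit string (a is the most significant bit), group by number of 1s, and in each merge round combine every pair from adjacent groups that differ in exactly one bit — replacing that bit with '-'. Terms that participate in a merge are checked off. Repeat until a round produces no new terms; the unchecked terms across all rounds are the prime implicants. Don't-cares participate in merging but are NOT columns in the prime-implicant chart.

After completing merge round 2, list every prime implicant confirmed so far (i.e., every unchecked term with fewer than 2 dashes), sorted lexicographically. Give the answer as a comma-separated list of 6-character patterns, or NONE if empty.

Round 0: 000001✓ 000011✓ 001001✓ 001110✓ 010010✓ 010011✓ 010110✓ 011000✓ 011001✓ 011011✓ 100001✓ 100011✓ 100101✓ 100111✓ 101000✓ 101001✓ 101010✓ 101011✓ 101110✓ 110001✓ 110101✓ 110110✓ 111010✓ 111100 111111
Round 1: -00001✓ -00011✓ -01001✓ -01110 -10110 0-0011 0-1001 00-001✓ 0000-1✓ 01-011 010-10 01001- 0110-1 01100- 1-0001✓ 1-0101✓ 1-1010 10-001✓ 10-011✓ 100-01✓ 100-11✓ 1000-1✓ 1001-1✓ 101-10 1010-0✓ 1010-1✓ 10100-✓ 10101-✓ 110-01✓
Round 2: -0-001 -000-1 1-0-01 10-0-1 100--1 1010--
PIs = {-0-001, -000-1, -01110, -10110, 0-0011, 0-1001, 01-011, 010-10, 01001-, 0110-1, 01100-, 1-0-01, 1-1010, 10-0-1, 100--1, 101-10, 1010--, 111100, 111111}

-01110, -10110, 0-0011, 0-1001, 01-011, 010-10, 01001-, 0110-1, 01100-, 1-1010, 101-10, 111100, 111111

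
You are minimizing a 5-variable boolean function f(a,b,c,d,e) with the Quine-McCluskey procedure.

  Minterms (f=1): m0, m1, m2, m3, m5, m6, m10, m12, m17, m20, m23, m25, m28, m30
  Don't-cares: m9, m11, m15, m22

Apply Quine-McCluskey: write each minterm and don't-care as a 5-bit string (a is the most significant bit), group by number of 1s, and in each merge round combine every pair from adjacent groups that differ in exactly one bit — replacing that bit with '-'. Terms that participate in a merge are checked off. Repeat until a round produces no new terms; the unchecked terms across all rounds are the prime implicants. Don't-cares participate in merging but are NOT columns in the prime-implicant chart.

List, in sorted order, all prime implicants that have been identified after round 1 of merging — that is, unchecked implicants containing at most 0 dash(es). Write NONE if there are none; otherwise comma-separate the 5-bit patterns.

NONE

size-2^0 implicants → 00000(✓)  00001(✓)  00010(✓)  00011(✓)  00101(✓)  00110(✓)  01001(✓)  01010(✓)  01011(✓)  01100(✓)  01111(✓)  10001(✓)  10100(✓)  10110(✓)  10111(✓)  11001(✓)  11100(✓)  11110(✓)
size-2^1 implicants → -0001(✓)  -0110  -1001(✓)  -1100  0-001(✓)  0-010(✓)  0-011(✓)  00-01  00-10  000-0(✓)  000-1(✓)  0000-(✓)  0001-(✓)  01-11  010-1(✓)  0101-(✓)  1-001(✓)  1-100(✓)  1-110(✓)  101-0(✓)  1011-  111-0(✓)
size-2^2 implicants → --001  0-0-1  0-01-  000--  1-1-0
Unchecked terms (primes): --001, -0110, -1100, 0-0-1, 0-01-, 00-01, 00-10, 000--, 01-11, 1-1-0, 1011-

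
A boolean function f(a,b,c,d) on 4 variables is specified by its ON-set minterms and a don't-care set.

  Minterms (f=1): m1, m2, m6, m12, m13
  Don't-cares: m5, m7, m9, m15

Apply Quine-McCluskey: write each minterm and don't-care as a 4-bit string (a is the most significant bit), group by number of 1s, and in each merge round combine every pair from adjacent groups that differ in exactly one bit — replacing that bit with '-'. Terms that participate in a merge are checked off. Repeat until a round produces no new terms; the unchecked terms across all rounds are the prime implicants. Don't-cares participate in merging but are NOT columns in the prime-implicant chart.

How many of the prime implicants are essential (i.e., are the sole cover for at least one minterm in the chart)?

3

Round 0: 0001✓ 0010✓ 0101✓ 0110✓ 0111✓ 1001✓ 1100✓ 1101✓ 1111✓
Round 1: -001✓ -101✓ -111✓ 0-01✓ 0-10 01-1✓ 011- 1-01✓ 11-1✓ 110-
Round 2: --01 -1-1
PIs = {--01, -1-1, 0-10, 011-, 110-}
Coverage chart:
  m1: --01 ←essential
  m2: 0-10 ←essential
  m6: 0-10,011-
  m12: 110- ←essential
  m13: --01,-1-1,110-
Essential: --01, 0-10, 110-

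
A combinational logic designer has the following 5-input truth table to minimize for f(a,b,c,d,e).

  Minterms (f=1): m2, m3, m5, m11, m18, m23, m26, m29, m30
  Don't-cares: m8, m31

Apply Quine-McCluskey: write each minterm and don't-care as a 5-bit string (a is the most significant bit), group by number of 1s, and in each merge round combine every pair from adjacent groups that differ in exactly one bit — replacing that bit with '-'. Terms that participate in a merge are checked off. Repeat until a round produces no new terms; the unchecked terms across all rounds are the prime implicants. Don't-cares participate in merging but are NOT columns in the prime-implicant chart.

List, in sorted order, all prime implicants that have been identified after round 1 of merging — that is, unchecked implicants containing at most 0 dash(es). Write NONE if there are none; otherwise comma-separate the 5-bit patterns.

00101, 01000

[col 0] 00010*, 00011*, 00101, 01000, 01011*, 10010*, 10111*, 11010*, 11101*, 11110*, 11111*
[col 1] -0010, 0-011, 0001-, 1-010, 1-111, 11-10, 111-1, 1111-
Prime implicants: -0010, 0-011, 0001-, 00101, 01000, 1-010, 1-111, 11-10, 111-1, 1111-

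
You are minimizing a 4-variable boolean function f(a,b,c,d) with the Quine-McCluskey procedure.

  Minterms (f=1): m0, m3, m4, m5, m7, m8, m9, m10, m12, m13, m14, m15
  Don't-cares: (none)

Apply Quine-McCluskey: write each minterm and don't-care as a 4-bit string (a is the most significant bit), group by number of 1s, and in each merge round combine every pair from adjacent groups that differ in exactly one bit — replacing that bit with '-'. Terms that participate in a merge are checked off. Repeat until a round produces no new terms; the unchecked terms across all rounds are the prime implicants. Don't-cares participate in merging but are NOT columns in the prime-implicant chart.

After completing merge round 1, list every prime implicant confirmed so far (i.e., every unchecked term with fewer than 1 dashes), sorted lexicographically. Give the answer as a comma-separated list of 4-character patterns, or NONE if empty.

[col 0] 0000*, 0011*, 0100*, 0101*, 0111*, 1000*, 1001*, 1010*, 1100*, 1101*, 1110*, 1111*
[col 1] -000*, -100*, -101*, -111*, 0-00*, 0-11, 01-1*, 010-*, 1-00*, 1-01*, 1-10*, 10-0*, 100-*, 11-0*, 11-1*, 110-*, 111-*
[col 2] --00, -1-1, -10-, 1--0, 1-0-, 11--
Prime implicants: --00, -1-1, -10-, 0-11, 1--0, 1-0-, 11--

NONE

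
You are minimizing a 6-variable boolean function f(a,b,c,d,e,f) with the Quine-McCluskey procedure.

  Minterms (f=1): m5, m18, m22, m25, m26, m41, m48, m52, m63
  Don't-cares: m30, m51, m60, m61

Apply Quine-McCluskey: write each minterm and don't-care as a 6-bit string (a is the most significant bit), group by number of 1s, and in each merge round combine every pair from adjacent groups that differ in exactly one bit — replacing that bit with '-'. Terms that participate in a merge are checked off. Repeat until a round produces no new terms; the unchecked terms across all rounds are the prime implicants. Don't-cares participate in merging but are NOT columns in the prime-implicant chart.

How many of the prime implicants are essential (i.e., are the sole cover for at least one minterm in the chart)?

6

size-2^0 implicants → 000101  010010(✓)  010110(✓)  011001  011010(✓)  011110(✓)  101001  110000(✓)  110011  110100(✓)  111100(✓)  111101(✓)  111111(✓)
size-2^1 implicants → 01-010(✓)  01-110(✓)  010-10(✓)  011-10(✓)  11-100  110-00  1111-1  11110-
size-2^2 implicants → 01--10
Unchecked terms (primes): 000101, 01--10, 011001, 101001, 11-100, 110-00, 110011, 1111-1, 11110-
Minterm coverage:
  m5 ⊆ 000101 [E]
  m18 ⊆ 01--10 [E]
  m22 ⊆ 01--10 [E]
  m25 ⊆ 011001 [E]
  m26 ⊆ 01--10 [E]
  m41 ⊆ 101001 [E]
  m48 ⊆ 110-00 [E]
  m52 ⊆ 11-100,110-00
  m63 ⊆ 1111-1 [E]
E = {000101, 01--10, 011001, 101001, 110-00, 1111-1}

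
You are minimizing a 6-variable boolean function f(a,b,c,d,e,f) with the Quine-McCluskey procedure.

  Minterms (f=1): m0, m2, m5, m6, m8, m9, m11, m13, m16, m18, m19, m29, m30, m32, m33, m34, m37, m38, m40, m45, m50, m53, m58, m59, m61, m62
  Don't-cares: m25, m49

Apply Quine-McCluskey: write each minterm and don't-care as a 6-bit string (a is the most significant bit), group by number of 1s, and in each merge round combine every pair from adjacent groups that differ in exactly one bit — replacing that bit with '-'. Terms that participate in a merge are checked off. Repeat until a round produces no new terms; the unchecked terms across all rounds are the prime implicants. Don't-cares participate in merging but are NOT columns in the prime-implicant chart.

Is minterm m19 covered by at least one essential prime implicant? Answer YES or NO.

YES

[col 0] 000000*, 000010*, 000101*, 000110*, 001000*, 001001*, 001011*, 001101*, 010000*, 010010*, 010011*, 011001*, 011101*, 011110*, 100000*, 100001*, 100010*, 100101*, 100110*, 101000*, 101101*, 110001*, 110010*, 110101*, 111010*, 111011*, 111101*, 111110*
[col 1] -00000*, -00010*, -00101*, -00110*, -01000*, -01101*, -10010*, -11101*, -11110, 0-0000*, 0-0010*, 0-1001*, 0-1101*, 00-000*, 00-101*, 000-10*, 0000-0*, 001-01*, 0010-1, 00100-, 0100-0*, 01001-, 011-01*, 1-0001*, 1-0010*, 1-0101*, 1-1101*, 10-000*, 10-101*, 100-01*, 100-10*, 1000-0*, 10000-, 11-010, 11-101*, 110-01*, 111-10, 11101-
[col 2] --0010, --1101, -0-000, -0-101, -00-10, -000-0, 0-00-0, 0-1-01, 1--101, 1-0-01
Prime implicants: --0010, --1101, -0-000, -0-101, -00-10, -000-0, -11110, 0-00-0, 0-1-01, 0010-1, 00100-, 01001-, 1--101, 1-0-01, 10000-, 11-010, 111-10, 11101-
PI chart (minterm → PIs covering it):
  0 | -0-000,-000-0,0-00-0
  2 | --0010,-00-10,-000-0,0-00-0
  5 | -0-101  (sole → essential)
  6 | -00-10  (sole → essential)
  8 | -0-000,00100-
  9 | 0-1-01,0010-1,00100-
  11 | 0010-1  (sole → essential)
  13 | --1101,-0-101,0-1-01
  16 | 0-00-0  (sole → essential)
  18 | --0010,0-00-0,01001-
  19 | 01001-  (sole → essential)
  29 | --1101,0-1-01
  30 | -11110  (sole → essential)
  32 | -0-000,-000-0,10000-
  33 | 1-0-01,10000-
  34 | --0010,-00-10,-000-0
  37 | -0-101,1--101,1-0-01
  38 | -00-10  (sole → essential)
  40 | -0-000  (sole → essential)
  45 | --1101,-0-101,1--101
  50 | --0010,11-010
  53 | 1--101,1-0-01
  58 | 11-010,111-10,11101-
  59 | 11101-  (sole → essential)
  61 | --1101,1--101
  62 | -11110,111-10
Essential prime implicants: -0-000, -0-101, -00-10, -11110, 0-00-0, 0010-1, 01001-, 11101-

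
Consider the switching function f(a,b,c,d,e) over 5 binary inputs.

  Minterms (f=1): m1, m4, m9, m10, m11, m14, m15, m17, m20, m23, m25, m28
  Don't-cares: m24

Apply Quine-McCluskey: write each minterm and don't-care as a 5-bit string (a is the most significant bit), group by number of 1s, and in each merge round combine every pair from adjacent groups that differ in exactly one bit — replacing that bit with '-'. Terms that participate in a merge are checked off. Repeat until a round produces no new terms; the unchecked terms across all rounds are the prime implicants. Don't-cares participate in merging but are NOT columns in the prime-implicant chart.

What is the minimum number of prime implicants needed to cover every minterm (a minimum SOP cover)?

size-2^0 implicants → 00001(✓)  00100(✓)  01001(✓)  01010(✓)  01011(✓)  01110(✓)  01111(✓)  10001(✓)  10100(✓)  10111  11000(✓)  11001(✓)  11100(✓)
size-2^1 implicants → -0001(✓)  -0100  -1001(✓)  0-001(✓)  01-10(✓)  01-11(✓)  010-1  0101-(✓)  0111-(✓)  1-001(✓)  1-100  11-00  1100-
size-2^2 implicants → --001  01-1-
Unchecked terms (primes): --001, -0100, 01-1-, 010-1, 1-100, 10111, 11-00, 1100-
Minterm coverage:
  m1 ⊆ --001 [E]
  m4 ⊆ -0100 [E]
  m9 ⊆ --001,010-1
  m10 ⊆ 01-1- [E]
  m11 ⊆ 01-1-,010-1
  m14 ⊆ 01-1- [E]
  m15 ⊆ 01-1- [E]
  m17 ⊆ --001 [E]
  m20 ⊆ -0100,1-100
  m23 ⊆ 10111 [E]
  m25 ⊆ --001,1100-
  m28 ⊆ 1-100,11-00
E = {--001, -0100, 01-1-, 10111}
Petrick residual → 1-100
Cover = c'd'e + b'cd'e' + a'bd + acd'e' + ab'cde  |cover|=5

5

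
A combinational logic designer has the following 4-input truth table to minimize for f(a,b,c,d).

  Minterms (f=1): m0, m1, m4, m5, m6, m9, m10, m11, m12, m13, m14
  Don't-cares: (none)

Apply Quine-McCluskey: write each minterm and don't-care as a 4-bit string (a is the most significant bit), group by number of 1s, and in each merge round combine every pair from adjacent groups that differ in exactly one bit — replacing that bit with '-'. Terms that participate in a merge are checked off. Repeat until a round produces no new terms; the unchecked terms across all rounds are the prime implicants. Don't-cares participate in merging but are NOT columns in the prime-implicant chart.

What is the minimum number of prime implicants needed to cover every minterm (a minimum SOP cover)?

Round 0: 0000✓ 0001✓ 0100✓ 0101✓ 0110✓ 1001✓ 1010✓ 1011✓ 1100✓ 1101✓ 1110✓
Round 1: -001✓ -100✓ -101✓ -110✓ 0-00✓ 0-01✓ 000-✓ 01-0✓ 010-✓ 1-01✓ 1-10 10-1 101- 11-0✓ 110-✓
Round 2: --01 -1-0 -10- 0-0-
PIs = {--01, -1-0, -10-, 0-0-, 1-10, 10-1, 101-}
Coverage chart:
  m0: 0-0- ←essential
  m1: --01,0-0-
  m4: -1-0,-10-,0-0-
  m5: --01,-10-,0-0-
  m6: -1-0 ←essential
  m9: --01,10-1
  m10: 1-10,101-
  m11: 10-1,101-
  m12: -1-0,-10-
  m13: --01,-10-
  m14: -1-0,1-10
Essential: -1-0, 0-0-
Petrick residual → --01, 101-
Min cover (4 terms): c'd + bd' + a'c' + ab'c

4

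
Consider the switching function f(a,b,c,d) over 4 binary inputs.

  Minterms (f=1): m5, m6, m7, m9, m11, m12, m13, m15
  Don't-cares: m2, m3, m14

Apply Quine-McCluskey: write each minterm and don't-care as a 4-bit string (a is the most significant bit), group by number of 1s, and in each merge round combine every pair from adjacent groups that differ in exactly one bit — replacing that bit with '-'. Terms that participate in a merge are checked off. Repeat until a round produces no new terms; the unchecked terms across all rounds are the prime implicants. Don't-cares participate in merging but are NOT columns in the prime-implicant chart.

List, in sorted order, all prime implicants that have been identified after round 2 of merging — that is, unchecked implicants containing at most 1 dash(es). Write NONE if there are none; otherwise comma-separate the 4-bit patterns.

size-2^0 implicants → 0010(✓)  0011(✓)  0101(✓)  0110(✓)  0111(✓)  1001(✓)  1011(✓)  1100(✓)  1101(✓)  1110(✓)  1111(✓)
size-2^1 implicants → -011(✓)  -101(✓)  -110(✓)  -111(✓)  0-10(✓)  0-11(✓)  001-(✓)  01-1(✓)  011-(✓)  1-01(✓)  1-11(✓)  10-1(✓)  11-0(✓)  11-1(✓)  110-(✓)  111-(✓)
size-2^2 implicants → --11  -1-1  -11-  0-1-  1--1  11--
Unchecked terms (primes): --11, -1-1, -11-, 0-1-, 1--1, 11--

NONE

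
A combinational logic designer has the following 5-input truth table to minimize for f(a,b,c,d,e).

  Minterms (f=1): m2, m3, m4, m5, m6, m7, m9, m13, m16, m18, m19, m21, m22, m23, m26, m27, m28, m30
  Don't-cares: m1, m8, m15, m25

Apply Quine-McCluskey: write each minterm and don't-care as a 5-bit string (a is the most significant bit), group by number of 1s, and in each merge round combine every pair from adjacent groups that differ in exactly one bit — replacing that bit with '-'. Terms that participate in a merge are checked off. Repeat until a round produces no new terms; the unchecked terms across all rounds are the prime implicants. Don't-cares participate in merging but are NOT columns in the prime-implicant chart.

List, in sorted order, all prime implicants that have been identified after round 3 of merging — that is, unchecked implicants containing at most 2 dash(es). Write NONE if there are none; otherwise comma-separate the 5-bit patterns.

-01-1, -1001, 0--01, 0-1-1, 00--1, 001--, 0100-, 1--10, 1-01-, 100-0, 110-1, 111-0

Round 0: 00001✓ 00010✓ 00011✓ 00100✓ 00101✓ 00110✓ 00111✓ 01000✓ 01001✓ 01101✓ 01111✓ 10000✓ 10010✓ 10011✓ 10101✓ 10110✓ 10111✓ 11001✓ 11010✓ 11011✓ 11100✓ 11110✓
Round 1: -0010✓ -0011✓ -0101✓ -0110✓ -0111✓ -1001 0-001✓ 0-101✓ 0-111✓ 00-01✓ 00-10✓ 00-11✓ 000-1✓ 0001-✓ 001-0✓ 001-1✓ 0010-✓ 0011-✓ 01-01✓ 0100- 011-1✓ 1-010✓ 1-011✓ 1-110✓ 10-10✓ 10-11✓ 100-0 1001-✓ 101-1✓ 1011-✓ 11-10✓ 110-1 1101-✓ 111-0
Round 2: -0-10✓ -0-11✓ -001-✓ -01-1 -011-✓ 0--01 0-1-1 00--1 00-1-✓ 001-- 1--10 1-01- 10-1-✓
Round 3: -0-1-
PIs = {-0-1-, -01-1, -1001, 0--01, 0-1-1, 00--1, 001--, 0100-, 1--10, 1-01-, 100-0, 110-1, 111-0}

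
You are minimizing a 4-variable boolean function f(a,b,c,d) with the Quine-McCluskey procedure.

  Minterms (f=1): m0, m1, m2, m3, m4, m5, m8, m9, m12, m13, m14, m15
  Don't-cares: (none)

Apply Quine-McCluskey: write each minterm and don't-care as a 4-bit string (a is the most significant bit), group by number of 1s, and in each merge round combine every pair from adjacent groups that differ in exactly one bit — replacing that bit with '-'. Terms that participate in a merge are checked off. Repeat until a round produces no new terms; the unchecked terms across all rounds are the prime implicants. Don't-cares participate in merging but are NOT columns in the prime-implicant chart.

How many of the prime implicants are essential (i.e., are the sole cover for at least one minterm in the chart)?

3

Round 0: 0000✓ 0001✓ 0010✓ 0011✓ 0100✓ 0101✓ 1000✓ 1001✓ 1100✓ 1101✓ 1110✓ 1111✓
Round 1: -000✓ -001✓ -100✓ -101✓ 0-00✓ 0-01✓ 00-0✓ 00-1✓ 000-✓ 001-✓ 010-✓ 1-00✓ 1-01✓ 100-✓ 11-0✓ 11-1✓ 110-✓ 111-✓
Round 2: --00✓ --01✓ -00-✓ -10-✓ 0-0-✓ 00-- 1-0-✓ 11--
Round 3: --0-
PIs = {--0-, 00--, 11--}
Coverage chart:
  m0: --0-,00--
  m1: --0-,00--
  m2: 00-- ←essential
  m3: 00-- ←essential
  m4: --0- ←essential
  m5: --0- ←essential
  m8: --0- ←essential
  m9: --0- ←essential
  m12: --0-,11--
  m13: --0-,11--
  m14: 11-- ←essential
  m15: 11-- ←essential
Essential: --0-, 00--, 11--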